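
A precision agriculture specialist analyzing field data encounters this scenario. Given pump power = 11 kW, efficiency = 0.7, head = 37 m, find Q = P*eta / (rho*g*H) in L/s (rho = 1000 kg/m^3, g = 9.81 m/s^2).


Q = (P * 1000 * eta) / (rho * g * H)
  = (11 * 1000 * 0.7) / (1000 * 9.81 * 37)
  = 7700 / 362970
  = 0.02121 m^3/s = 21.21 L/s


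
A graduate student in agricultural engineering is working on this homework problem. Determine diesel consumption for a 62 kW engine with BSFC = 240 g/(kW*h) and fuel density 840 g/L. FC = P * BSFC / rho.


FC = P * BSFC / rho_fuel
   = 62 * 240 / 840
   = 14880 / 840
   = 17.71 L/h


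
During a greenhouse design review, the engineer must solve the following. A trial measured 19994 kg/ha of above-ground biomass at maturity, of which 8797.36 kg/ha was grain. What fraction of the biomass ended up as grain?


HI = grain_yield / biomass
   = 8797.36 / 19994
   = 0.44


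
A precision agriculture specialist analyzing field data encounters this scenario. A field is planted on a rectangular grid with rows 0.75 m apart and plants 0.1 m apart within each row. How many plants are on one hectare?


D = 10000 / (row_sp * plant_sp)
  = 10000 / (0.75 * 0.1)
  = 10000 / 0.0750
  = 133333.33 plants/ha


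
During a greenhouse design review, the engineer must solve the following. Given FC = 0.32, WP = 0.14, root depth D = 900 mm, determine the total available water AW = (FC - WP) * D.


AW = (FC - WP) * D
   = (0.32 - 0.14) * 900
   = 0.18 * 900
   = 162 mm


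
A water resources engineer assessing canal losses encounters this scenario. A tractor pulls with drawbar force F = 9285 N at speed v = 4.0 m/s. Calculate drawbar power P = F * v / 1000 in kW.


P = F * v / 1000
  = 9285 * 4.0 / 1000
  = 37140 / 1000
  = 37.14 kW


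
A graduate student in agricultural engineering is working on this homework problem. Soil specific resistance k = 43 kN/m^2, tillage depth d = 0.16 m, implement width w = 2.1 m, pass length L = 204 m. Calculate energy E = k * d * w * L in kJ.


E = k * d * w * L
  = 43 * 0.16 * 2.1 * 204
  = 2947.39 kJ


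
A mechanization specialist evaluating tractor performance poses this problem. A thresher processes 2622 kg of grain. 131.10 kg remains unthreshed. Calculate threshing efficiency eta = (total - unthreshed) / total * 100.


eta = (total - unthreshed) / total * 100
    = (2622 - 131.10) / 2622 * 100
    = 2490.90 / 2622 * 100
    = 95%


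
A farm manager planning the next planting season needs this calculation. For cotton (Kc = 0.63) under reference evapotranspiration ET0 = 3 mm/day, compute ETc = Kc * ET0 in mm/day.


ETc = Kc * ET0
    = 0.63 * 3
    = 1.89 mm/day


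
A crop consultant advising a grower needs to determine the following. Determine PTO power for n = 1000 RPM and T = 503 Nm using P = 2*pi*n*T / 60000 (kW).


P = 2*pi*n*T / 60000
  = 2*pi * 1000 * 503 / 60000
  = 3160442.21 / 60000
  = 52.67 kW


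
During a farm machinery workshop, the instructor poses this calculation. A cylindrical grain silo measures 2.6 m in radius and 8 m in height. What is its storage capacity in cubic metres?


V = pi * r^2 * h
  = pi * 2.6^2 * 8
  = pi * 6.76 * 8
  = 169.90 m^3


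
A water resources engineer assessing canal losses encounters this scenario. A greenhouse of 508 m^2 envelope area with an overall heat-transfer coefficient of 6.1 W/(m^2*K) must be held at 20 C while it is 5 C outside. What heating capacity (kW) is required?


dT = 20 - (5) = 15 K
Q = U * A * dT
  = 6.1 * 508 * 15
  = 46482 W = 46.48 kW


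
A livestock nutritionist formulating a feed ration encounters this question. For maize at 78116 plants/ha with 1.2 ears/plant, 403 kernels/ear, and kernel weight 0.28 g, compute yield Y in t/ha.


Y = density * ears * kernels * kw
  = 78116 * 1.2 * 403 * 0.28 g/ha
  = 10577531.33 g/ha
  = 10577.53 kg/ha = 10.58 t/ha


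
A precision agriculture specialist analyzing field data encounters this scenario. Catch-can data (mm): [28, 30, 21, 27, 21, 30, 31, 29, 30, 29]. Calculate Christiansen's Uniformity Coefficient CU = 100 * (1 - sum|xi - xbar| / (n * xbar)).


xbar = 276 / 10 = 27.600
sum|xi - xbar| = 27.600
CU = 100 * (1 - 27.600 / (10 * 27.600))
   = 100 * (1 - 0.1000)
   = 90%


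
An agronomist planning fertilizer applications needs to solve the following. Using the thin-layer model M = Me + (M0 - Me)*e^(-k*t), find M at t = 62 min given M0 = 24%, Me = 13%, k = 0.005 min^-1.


M = Me + (M0 - Me) * e^(-k*t)
  = 13 + (24 - 13) * e^(-0.005*62)
  = 13 + 11 * e^(-0.310)
  = 13 + 11 * 0.73345
  = 13 + 8.0679
  = 21.07%


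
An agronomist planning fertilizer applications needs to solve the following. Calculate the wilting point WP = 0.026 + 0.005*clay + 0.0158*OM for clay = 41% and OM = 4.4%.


WP = 0.026 + 0.005*41 + 0.0158*4.4
   = 0.026 + 0.2050 + 0.0695
   = 0.3005


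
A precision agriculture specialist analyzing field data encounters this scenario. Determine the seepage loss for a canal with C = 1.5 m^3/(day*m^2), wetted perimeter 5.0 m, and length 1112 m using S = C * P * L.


S = C * P * L
  = 1.5 * 5.0 * 1112
  = 8340 m^3/day


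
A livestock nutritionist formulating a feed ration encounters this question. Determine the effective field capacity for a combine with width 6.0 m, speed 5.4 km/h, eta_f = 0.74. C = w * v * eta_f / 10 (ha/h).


C = w * v * eta_f / 10
  = 6.0 * 5.4 * 0.74 / 10
  = 23.98 / 10
  = 2.40 ha/h


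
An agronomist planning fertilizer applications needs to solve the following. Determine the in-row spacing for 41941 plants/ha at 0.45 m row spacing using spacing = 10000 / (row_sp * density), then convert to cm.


spacing = 10000 / (row_sp * density)
        = 10000 / (0.45 * 41941)
        = 10000 / 18873.45
        = 0.52984 m = 52.98 cm


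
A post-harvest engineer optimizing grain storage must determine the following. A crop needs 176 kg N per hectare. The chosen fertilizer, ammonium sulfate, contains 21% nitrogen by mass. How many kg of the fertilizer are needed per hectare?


Rate = N_required / (N_content / 100)
     = 176 / (21 / 100)
     = 176 / 0.21
     = 838.10 kg/ha


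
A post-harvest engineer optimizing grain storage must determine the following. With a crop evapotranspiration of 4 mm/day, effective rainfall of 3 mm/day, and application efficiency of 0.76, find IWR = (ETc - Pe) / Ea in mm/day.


IWR = (ETc - Pe) / Ea
    = (4 - 3) / 0.76
    = 1 / 0.76
    = 1.32 mm/day


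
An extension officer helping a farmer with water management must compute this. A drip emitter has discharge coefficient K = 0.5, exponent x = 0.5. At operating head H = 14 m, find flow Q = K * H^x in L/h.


Q = K * H^x
  = 0.5 * 14^0.5
  = 0.5 * 3.7417
  = 1.87 L/h


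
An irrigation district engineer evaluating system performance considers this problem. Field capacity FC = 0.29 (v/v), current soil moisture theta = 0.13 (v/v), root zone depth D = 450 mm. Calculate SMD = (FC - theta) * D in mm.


SMD = (FC - theta) * D
    = (0.29 - 0.13) * 450
    = 0.160 * 450
    = 72 mm


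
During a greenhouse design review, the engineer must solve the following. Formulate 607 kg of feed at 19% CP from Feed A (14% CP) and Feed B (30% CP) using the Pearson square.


parts_A = CP_b - target = 30 - 19 = 11
parts_B = target - CP_a = 19 - 14 = 5
total_parts = 11 + 5 = 16
Feed A = 607 * 11 / 16 = 417.31 kg
Feed B = 607 * 5 / 16 = 189.69 kg

417.31 kg


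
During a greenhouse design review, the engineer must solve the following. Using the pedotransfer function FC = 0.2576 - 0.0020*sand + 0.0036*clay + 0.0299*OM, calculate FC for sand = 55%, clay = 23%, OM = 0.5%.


FC = 0.2576 - 0.0020*55 + 0.0036*23 + 0.0299*0.5
   = 0.2576 - 0.1100 + 0.0828 + 0.0150
   = 0.2454


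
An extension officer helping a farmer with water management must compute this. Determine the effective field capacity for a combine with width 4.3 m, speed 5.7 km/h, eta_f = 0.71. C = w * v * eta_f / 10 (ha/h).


C = w * v * eta_f / 10
  = 4.3 * 5.7 * 0.71 / 10
  = 17.40 / 10
  = 1.74 ha/h


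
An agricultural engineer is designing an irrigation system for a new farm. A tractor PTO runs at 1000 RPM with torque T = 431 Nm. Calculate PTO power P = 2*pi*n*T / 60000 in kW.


P = 2*pi*n*T / 60000
  = 2*pi * 1000 * 431 / 60000
  = 2708052.87 / 60000
  = 45.13 kW


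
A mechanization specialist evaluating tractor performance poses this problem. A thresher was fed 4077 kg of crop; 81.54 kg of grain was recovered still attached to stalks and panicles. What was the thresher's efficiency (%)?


eta = (total - unthreshed) / total * 100
    = (4077 - 81.54) / 4077 * 100
    = 3995.46 / 4077 * 100
    = 98%


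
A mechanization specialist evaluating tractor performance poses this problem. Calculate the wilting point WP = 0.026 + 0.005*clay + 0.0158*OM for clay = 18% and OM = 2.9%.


WP = 0.026 + 0.005*18 + 0.0158*2.9
   = 0.026 + 0.0900 + 0.0458
   = 0.1618


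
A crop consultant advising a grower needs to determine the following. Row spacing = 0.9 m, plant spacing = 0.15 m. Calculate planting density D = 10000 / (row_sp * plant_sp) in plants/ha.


D = 10000 / (row_sp * plant_sp)
  = 10000 / (0.9 * 0.15)
  = 10000 / 0.1350
  = 74074.07 plants/ha


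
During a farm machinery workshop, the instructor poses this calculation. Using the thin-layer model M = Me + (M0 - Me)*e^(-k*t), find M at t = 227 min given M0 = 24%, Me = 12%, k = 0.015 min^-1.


M = Me + (M0 - Me) * e^(-k*t)
  = 12 + (24 - 12) * e^(-0.015*227)
  = 12 + 12 * e^(-3.405)
  = 12 + 12 * 0.03321
  = 12 + 0.3985
  = 12.40%


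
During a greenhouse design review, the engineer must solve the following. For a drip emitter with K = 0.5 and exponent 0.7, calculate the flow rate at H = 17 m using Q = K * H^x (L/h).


Q = K * H^x
  = 0.5 * 17^0.7
  = 0.5 * 7.2663
  = 3.63 L/h


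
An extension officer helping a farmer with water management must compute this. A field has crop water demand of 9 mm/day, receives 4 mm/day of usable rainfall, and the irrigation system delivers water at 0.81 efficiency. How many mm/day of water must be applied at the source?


IWR = (ETc - Pe) / Ea
    = (9 - 4) / 0.81
    = 5 / 0.81
    = 6.17 mm/day


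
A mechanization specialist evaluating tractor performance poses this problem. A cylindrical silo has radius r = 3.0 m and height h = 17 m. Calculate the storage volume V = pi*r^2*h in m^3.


V = pi * r^2 * h
  = pi * 3.0^2 * 17
  = pi * 9 * 17
  = 480.66 m^3


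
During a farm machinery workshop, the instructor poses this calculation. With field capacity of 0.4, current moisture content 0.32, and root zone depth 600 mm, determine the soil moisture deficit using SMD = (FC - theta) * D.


SMD = (FC - theta) * D
    = (0.4 - 0.32) * 600
    = 0.080 * 600
    = 48 mm


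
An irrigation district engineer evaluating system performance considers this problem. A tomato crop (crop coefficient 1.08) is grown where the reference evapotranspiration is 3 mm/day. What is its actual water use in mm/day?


ETc = Kc * ET0
    = 1.08 * 3
    = 3.24 mm/day


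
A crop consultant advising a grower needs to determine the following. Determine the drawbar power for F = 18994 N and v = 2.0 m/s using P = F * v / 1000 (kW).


P = F * v / 1000
  = 18994 * 2.0 / 1000
  = 37988 / 1000
  = 37.99 kW


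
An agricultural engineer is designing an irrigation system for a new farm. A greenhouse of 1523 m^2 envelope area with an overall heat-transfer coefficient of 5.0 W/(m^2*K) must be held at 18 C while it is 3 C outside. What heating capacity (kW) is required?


dT = 18 - (3) = 15 K
Q = U * A * dT
  = 5.0 * 1523 * 15
  = 114225 W = 114.23 kW


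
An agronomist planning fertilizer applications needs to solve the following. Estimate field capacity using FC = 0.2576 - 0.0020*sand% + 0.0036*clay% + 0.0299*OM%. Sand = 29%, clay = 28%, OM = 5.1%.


FC = 0.2576 - 0.0020*29 + 0.0036*28 + 0.0299*5.1
   = 0.2576 - 0.0580 + 0.1008 + 0.1525
   = 0.4529


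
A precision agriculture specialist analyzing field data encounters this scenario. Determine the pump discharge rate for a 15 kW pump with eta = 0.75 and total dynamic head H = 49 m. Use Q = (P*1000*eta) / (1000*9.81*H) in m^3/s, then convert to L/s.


Q = (P * 1000 * eta) / (rho * g * H)
  = (15 * 1000 * 0.75) / (1000 * 9.81 * 49)
  = 11250 / 480690
  = 0.02340 m^3/s = 23.40 L/s


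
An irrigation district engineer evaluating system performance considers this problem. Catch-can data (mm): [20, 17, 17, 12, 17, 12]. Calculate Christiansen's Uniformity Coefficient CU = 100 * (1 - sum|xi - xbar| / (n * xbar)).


xbar = 95 / 6 = 15.833
sum|xi - xbar| = 15.333
CU = 100 * (1 - 15.333 / (6 * 15.833))
   = 100 * (1 - 0.1614)
   = 83.86%


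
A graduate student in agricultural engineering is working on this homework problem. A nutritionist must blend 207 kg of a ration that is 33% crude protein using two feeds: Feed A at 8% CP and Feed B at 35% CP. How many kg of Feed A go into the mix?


parts_A = CP_b - target = 35 - 33 = 2
parts_B = target - CP_a = 33 - 8 = 25
total_parts = 2 + 25 = 27
Feed A = 207 * 2 / 27 = 15.33 kg
Feed B = 207 * 25 / 27 = 191.67 kg

15.33 kg


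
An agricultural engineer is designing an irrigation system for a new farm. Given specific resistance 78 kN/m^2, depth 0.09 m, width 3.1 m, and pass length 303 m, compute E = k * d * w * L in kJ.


E = k * d * w * L
  = 78 * 0.09 * 3.1 * 303
  = 6593.89 kJ


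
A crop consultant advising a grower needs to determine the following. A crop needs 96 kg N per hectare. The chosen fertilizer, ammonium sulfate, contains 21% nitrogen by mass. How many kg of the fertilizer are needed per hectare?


Rate = N_required / (N_content / 100)
     = 96 / (21 / 100)
     = 96 / 0.21
     = 457.14 kg/ha


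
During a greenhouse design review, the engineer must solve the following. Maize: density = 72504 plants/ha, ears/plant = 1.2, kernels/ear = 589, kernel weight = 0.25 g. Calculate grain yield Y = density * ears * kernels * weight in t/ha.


Y = density * ears * kernels * kw
  = 72504 * 1.2 * 589 * 0.25 g/ha
  = 12811456.80 g/ha
  = 12811.46 kg/ha = 12.81 t/ha


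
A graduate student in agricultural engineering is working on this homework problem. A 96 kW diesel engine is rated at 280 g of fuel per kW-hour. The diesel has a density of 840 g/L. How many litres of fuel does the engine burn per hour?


FC = P * BSFC / rho_fuel
   = 96 * 280 / 840
   = 26880 / 840
   = 32 L/h


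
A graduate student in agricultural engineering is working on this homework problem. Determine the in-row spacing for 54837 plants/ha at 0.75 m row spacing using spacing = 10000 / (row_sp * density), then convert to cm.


spacing = 10000 / (row_sp * density)
        = 10000 / (0.75 * 54837)
        = 10000 / 41127.75
        = 0.24314 m = 24.31 cm


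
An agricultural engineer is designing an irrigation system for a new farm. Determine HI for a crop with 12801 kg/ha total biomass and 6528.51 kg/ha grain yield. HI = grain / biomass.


HI = grain_yield / biomass
   = 6528.51 / 12801
   = 0.51


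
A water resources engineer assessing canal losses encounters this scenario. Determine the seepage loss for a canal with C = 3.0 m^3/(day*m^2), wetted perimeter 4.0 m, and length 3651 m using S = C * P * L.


S = C * P * L
  = 3.0 * 4.0 * 3651
  = 43812 m^3/day


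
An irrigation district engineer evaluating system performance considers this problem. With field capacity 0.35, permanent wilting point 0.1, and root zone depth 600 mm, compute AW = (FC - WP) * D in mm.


AW = (FC - WP) * D
   = (0.35 - 0.1) * 600
   = 0.25 * 600
   = 150 mm


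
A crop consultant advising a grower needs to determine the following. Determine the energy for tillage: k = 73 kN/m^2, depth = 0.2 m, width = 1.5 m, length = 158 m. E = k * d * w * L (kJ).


E = k * d * w * L
  = 73 * 0.2 * 1.5 * 158
  = 3460.20 kJ


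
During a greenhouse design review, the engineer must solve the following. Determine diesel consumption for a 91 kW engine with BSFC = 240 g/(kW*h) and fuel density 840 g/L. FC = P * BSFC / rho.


FC = P * BSFC / rho_fuel
   = 91 * 240 / 840
   = 21840 / 840
   = 26 L/h


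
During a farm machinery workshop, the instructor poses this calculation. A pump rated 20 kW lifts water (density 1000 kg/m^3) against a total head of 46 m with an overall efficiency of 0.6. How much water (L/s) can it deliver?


Q = (P * 1000 * eta) / (rho * g * H)
  = (20 * 1000 * 0.6) / (1000 * 9.81 * 46)
  = 12000 / 451260
  = 0.02659 m^3/s = 26.59 L/s


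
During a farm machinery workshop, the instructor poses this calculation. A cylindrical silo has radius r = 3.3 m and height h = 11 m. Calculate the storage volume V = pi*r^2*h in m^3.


V = pi * r^2 * h
  = pi * 3.3^2 * 11
  = pi * 10.89 * 11
  = 376.33 m^3


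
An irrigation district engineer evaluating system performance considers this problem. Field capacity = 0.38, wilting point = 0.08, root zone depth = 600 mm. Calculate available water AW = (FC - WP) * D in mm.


AW = (FC - WP) * D
   = (0.38 - 0.08) * 600
   = 0.30 * 600
   = 180 mm


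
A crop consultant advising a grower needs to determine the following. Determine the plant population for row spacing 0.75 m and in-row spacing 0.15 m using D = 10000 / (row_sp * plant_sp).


D = 10000 / (row_sp * plant_sp)
  = 10000 / (0.75 * 0.15)
  = 10000 / 0.1125
  = 88888.89 plants/ha


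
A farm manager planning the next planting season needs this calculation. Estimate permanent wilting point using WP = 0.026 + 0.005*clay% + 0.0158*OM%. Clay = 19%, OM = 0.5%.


WP = 0.026 + 0.005*19 + 0.0158*0.5
   = 0.026 + 0.0950 + 0.0079
   = 0.1289


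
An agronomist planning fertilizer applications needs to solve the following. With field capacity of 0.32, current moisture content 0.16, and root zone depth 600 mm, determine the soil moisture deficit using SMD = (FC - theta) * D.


SMD = (FC - theta) * D
    = (0.32 - 0.16) * 600
    = 0.160 * 600
    = 96 mm


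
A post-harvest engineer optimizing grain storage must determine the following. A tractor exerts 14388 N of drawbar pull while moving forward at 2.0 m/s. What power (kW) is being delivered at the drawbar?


P = F * v / 1000
  = 14388 * 2.0 / 1000
  = 28776 / 1000
  = 28.78 kW


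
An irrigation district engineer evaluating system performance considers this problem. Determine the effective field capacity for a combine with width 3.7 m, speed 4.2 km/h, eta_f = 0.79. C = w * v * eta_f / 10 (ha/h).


C = w * v * eta_f / 10
  = 3.7 * 4.2 * 0.79 / 10
  = 12.28 / 10
  = 1.23 ha/h


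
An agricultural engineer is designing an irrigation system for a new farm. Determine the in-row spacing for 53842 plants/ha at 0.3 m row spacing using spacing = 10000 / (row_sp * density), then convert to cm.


spacing = 10000 / (row_sp * density)
        = 10000 / (0.3 * 53842)
        = 10000 / 16152.60
        = 0.61910 m = 61.91 cm


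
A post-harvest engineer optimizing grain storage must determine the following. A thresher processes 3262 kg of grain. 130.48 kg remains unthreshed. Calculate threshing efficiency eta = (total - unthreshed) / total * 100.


eta = (total - unthreshed) / total * 100
    = (3262 - 130.48) / 3262 * 100
    = 3131.52 / 3262 * 100
    = 96%


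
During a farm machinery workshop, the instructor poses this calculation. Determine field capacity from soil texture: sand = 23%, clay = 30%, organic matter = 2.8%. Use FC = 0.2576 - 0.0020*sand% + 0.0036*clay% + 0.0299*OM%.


FC = 0.2576 - 0.0020*23 + 0.0036*30 + 0.0299*2.8
   = 0.2576 - 0.0460 + 0.1080 + 0.0837
   = 0.4033


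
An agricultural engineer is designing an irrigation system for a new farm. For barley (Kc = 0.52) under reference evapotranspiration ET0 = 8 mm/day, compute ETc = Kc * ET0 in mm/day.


ETc = Kc * ET0
    = 0.52 * 8
    = 4.16 mm/day


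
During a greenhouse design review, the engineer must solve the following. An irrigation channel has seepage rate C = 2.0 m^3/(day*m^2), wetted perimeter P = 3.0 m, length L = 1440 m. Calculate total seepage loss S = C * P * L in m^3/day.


S = C * P * L
  = 2.0 * 3.0 * 1440
  = 8640 m^3/day


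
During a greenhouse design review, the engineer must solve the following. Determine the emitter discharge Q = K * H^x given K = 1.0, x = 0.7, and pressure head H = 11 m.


Q = K * H^x
  = 1.0 * 11^0.7
  = 1.0 * 5.3577
  = 5.36 L/h


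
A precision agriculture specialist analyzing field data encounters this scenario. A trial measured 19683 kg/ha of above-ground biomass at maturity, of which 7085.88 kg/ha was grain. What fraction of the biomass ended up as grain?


HI = grain_yield / biomass
   = 7085.88 / 19683
   = 0.36


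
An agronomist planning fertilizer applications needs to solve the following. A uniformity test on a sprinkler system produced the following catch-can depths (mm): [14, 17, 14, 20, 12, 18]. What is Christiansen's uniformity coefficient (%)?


xbar = 95 / 6 = 15.833
sum|xi - xbar| = 15
CU = 100 * (1 - 15 / (6 * 15.833))
   = 100 * (1 - 0.1579)
   = 84.21%


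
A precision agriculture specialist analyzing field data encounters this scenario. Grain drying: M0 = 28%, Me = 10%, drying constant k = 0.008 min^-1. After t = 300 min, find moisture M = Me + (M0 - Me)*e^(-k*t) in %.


M = Me + (M0 - Me) * e^(-k*t)
  = 10 + (28 - 10) * e^(-0.008*300)
  = 10 + 18 * e^(-2.400)
  = 10 + 18 * 0.09072
  = 10 + 1.6329
  = 11.63%


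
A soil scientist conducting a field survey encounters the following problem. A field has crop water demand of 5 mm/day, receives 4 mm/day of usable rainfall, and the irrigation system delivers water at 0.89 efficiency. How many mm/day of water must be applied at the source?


IWR = (ETc - Pe) / Ea
    = (5 - 4) / 0.89
    = 1 / 0.89
    = 1.12 mm/day


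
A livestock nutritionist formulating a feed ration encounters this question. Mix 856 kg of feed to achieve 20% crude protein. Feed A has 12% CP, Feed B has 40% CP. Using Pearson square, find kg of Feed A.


parts_A = CP_b - target = 40 - 20 = 20
parts_B = target - CP_a = 20 - 12 = 8
total_parts = 20 + 8 = 28
Feed A = 856 * 20 / 28 = 611.43 kg
Feed B = 856 * 8 / 28 = 244.57 kg

611.43 kg


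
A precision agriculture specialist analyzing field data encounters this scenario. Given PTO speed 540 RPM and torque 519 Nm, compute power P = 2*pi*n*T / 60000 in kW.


P = 2*pi*n*T / 60000
  = 2*pi * 540 * 519 / 60000
  = 1760925.51 / 60000
  = 29.35 kW


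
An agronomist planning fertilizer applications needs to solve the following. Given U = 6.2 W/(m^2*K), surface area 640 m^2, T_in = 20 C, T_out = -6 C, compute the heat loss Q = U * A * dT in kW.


dT = 20 - (-6) = 26 K
Q = U * A * dT
  = 6.2 * 640 * 26
  = 103168 W = 103.17 kW


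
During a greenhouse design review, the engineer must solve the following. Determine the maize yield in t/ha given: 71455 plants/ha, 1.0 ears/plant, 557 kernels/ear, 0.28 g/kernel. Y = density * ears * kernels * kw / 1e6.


Y = density * ears * kernels * kw
  = 71455 * 1.0 * 557 * 0.28 g/ha
  = 11144121.80 g/ha
  = 11144.12 kg/ha = 11.14 t/ha


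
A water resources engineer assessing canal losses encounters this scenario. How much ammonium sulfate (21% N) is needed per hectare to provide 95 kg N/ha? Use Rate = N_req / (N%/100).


Rate = N_required / (N_content / 100)
     = 95 / (21 / 100)
     = 95 / 0.21
     = 452.38 kg/ha


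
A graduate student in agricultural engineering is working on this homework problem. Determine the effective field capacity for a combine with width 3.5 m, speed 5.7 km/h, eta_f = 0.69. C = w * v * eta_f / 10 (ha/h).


C = w * v * eta_f / 10
  = 3.5 * 5.7 * 0.69 / 10
  = 13.77 / 10
  = 1.38 ha/h


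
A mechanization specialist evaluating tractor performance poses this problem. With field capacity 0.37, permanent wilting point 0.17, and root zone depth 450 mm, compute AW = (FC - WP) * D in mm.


AW = (FC - WP) * D
   = (0.37 - 0.17) * 450
   = 0.20 * 450
   = 90 mm


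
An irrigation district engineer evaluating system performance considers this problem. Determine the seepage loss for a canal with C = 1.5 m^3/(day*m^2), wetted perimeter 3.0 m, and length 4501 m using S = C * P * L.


S = C * P * L
  = 1.5 * 3.0 * 4501
  = 20254.50 m^3/day


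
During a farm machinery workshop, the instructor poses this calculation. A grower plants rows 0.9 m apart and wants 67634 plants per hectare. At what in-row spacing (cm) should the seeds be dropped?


spacing = 10000 / (row_sp * density)
        = 10000 / (0.9 * 67634)
        = 10000 / 60870.60
        = 0.16428 m = 16.43 cm


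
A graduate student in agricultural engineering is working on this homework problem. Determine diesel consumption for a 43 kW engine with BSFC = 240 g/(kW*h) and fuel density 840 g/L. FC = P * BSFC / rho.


FC = P * BSFC / rho_fuel
   = 43 * 240 / 840
   = 10320 / 840
   = 12.29 L/h


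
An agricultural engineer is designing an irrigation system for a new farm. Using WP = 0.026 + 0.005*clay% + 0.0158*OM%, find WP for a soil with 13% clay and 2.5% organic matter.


WP = 0.026 + 0.005*13 + 0.0158*2.5
   = 0.026 + 0.0650 + 0.0395
   = 0.1305


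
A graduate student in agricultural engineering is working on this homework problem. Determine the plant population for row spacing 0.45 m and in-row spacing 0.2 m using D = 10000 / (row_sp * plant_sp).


D = 10000 / (row_sp * plant_sp)
  = 10000 / (0.45 * 0.2)
  = 10000 / 0.0900
  = 111111.11 plants/ha


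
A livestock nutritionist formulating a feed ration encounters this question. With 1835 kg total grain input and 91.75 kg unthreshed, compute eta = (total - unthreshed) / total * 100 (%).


eta = (total - unthreshed) / total * 100
    = (1835 - 91.75) / 1835 * 100
    = 1743.25 / 1835 * 100
    = 95%


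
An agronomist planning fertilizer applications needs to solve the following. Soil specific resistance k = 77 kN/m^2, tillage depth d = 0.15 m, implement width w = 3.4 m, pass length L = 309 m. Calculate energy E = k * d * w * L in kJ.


E = k * d * w * L
  = 77 * 0.15 * 3.4 * 309
  = 12134.43 kJ


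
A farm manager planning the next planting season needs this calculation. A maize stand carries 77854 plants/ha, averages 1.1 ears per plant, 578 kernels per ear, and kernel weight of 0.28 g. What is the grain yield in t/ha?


Y = density * ears * kernels * kw
  = 77854 * 1.1 * 578 * 0.28 g/ha
  = 13859880.50 g/ha
  = 13859.88 kg/ha = 13.86 t/ha


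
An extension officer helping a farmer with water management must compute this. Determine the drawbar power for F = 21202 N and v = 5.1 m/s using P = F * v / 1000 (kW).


P = F * v / 1000
  = 21202 * 5.1 / 1000
  = 108130.20 / 1000
  = 108.13 kW


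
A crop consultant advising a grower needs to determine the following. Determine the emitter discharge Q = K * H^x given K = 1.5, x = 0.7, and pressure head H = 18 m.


Q = K * H^x
  = 1.5 * 18^0.7
  = 1.5 * 7.5629
  = 11.34 L/h


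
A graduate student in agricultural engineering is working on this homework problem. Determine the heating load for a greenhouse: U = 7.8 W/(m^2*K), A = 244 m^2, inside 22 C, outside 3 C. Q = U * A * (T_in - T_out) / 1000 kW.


dT = 22 - (3) = 19 K
Q = U * A * dT
  = 7.8 * 244 * 19
  = 36160.80 W = 36.16 kW


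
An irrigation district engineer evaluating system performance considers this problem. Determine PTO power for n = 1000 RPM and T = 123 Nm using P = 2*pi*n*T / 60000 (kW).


P = 2*pi*n*T / 60000
  = 2*pi * 1000 * 123 / 60000
  = 772831.79 / 60000
  = 12.88 kW


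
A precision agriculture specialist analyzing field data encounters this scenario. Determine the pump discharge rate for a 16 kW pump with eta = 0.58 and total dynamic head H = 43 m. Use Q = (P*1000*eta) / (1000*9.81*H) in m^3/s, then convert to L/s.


Q = (P * 1000 * eta) / (rho * g * H)
  = (16 * 1000 * 0.58) / (1000 * 9.81 * 43)
  = 9280 / 421830
  = 0.02200 m^3/s = 22.00 L/s


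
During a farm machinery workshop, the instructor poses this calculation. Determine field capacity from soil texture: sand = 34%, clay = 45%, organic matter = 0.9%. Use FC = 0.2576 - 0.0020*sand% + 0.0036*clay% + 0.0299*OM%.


FC = 0.2576 - 0.0020*34 + 0.0036*45 + 0.0299*0.9
   = 0.2576 - 0.0680 + 0.1620 + 0.0269
   = 0.3785


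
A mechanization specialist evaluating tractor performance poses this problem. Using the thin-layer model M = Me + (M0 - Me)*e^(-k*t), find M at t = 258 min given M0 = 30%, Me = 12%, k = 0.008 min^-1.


M = Me + (M0 - Me) * e^(-k*t)
  = 12 + (30 - 12) * e^(-0.008*258)
  = 12 + 18 * e^(-2.064)
  = 12 + 18 * 0.12695
  = 12 + 2.2850
  = 14.29%


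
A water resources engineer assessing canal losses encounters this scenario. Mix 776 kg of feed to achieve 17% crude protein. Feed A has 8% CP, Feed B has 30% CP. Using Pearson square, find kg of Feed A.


parts_A = CP_b - target = 30 - 17 = 13
parts_B = target - CP_a = 17 - 8 = 9
total_parts = 13 + 9 = 22
Feed A = 776 * 13 / 22 = 458.55 kg
Feed B = 776 * 9 / 22 = 317.45 kg

458.55 kg


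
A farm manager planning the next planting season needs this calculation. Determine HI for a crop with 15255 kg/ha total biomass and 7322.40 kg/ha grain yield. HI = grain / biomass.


HI = grain_yield / biomass
   = 7322.40 / 15255
   = 0.48


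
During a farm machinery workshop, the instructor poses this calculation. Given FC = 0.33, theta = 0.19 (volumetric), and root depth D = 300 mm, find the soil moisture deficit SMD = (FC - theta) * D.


SMD = (FC - theta) * D
    = (0.33 - 0.19) * 300
    = 0.140 * 300
    = 42 mm


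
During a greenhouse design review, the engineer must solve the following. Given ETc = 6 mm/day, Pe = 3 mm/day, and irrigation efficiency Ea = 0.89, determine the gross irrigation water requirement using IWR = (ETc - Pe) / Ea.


IWR = (ETc - Pe) / Ea
    = (6 - 3) / 0.89
    = 3 / 0.89
    = 3.37 mm/day


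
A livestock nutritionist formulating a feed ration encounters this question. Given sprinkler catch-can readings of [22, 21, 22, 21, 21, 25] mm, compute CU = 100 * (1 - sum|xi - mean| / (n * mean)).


xbar = 132 / 6 = 22
sum|xi - xbar| = 6
CU = 100 * (1 - 6 / (6 * 22))
   = 100 * (1 - 0.0455)
   = 95.45%


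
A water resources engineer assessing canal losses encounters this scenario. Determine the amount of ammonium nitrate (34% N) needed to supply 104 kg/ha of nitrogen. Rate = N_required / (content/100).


Rate = N_required / (N_content / 100)
     = 104 / (34 / 100)
     = 104 / 0.34
     = 305.88 kg/ha


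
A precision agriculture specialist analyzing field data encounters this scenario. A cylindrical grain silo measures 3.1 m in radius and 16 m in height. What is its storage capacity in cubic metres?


V = pi * r^2 * h
  = pi * 3.1^2 * 16
  = pi * 9.61 * 16
  = 483.05 m^3


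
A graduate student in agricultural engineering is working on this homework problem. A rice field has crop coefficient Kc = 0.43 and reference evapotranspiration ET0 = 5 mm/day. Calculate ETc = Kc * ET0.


ETc = Kc * ET0
    = 0.43 * 5
    = 2.15 mm/day


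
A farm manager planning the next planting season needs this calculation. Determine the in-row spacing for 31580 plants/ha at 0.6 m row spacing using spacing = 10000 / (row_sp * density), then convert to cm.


spacing = 10000 / (row_sp * density)
        = 10000 / (0.6 * 31580)
        = 10000 / 18948
        = 0.52776 m = 52.78 cm


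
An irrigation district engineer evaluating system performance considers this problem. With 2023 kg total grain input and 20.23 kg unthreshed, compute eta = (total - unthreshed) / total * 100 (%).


eta = (total - unthreshed) / total * 100
    = (2023 - 20.23) / 2023 * 100
    = 2002.77 / 2023 * 100
    = 99%


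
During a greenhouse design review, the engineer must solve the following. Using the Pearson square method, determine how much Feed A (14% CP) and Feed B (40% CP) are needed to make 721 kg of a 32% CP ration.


parts_A = CP_b - target = 40 - 32 = 8
parts_B = target - CP_a = 32 - 14 = 18
total_parts = 8 + 18 = 26
Feed A = 721 * 8 / 26 = 221.85 kg
Feed B = 721 * 18 / 26 = 499.15 kg

221.85 kg


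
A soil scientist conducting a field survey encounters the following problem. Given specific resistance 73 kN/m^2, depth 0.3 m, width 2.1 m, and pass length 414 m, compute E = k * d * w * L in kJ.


E = k * d * w * L
  = 73 * 0.3 * 2.1 * 414
  = 19039.86 kJ


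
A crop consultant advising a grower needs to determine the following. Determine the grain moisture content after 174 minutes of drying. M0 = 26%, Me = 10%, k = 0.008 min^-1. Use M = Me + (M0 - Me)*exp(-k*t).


M = Me + (M0 - Me) * e^(-k*t)
  = 10 + (26 - 10) * e^(-0.008*174)
  = 10 + 16 * e^(-1.392)
  = 10 + 16 * 0.24858
  = 10 + 3.9772
  = 13.98%


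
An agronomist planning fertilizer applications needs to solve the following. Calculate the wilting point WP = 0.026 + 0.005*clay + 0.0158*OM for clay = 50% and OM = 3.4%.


WP = 0.026 + 0.005*50 + 0.0158*3.4
   = 0.026 + 0.2500 + 0.0537
   = 0.3297


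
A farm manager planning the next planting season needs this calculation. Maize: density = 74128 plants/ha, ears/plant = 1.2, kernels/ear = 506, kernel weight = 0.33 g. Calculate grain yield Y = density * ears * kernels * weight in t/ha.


Y = density * ears * kernels * kw
  = 74128 * 1.2 * 506 * 0.33 g/ha
  = 14853472.13 g/ha
  = 14853.47 kg/ha = 14.85 t/ha


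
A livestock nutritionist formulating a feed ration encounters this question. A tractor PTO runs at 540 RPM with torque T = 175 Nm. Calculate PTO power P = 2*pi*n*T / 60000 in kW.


P = 2*pi*n*T / 60000
  = 2*pi * 540 * 175 / 60000
  = 593761.01 / 60000
  = 9.90 kW


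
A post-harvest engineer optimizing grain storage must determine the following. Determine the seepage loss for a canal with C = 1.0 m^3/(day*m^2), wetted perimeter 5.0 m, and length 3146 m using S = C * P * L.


S = C * P * L
  = 1.0 * 5.0 * 3146
  = 15730 m^3/day


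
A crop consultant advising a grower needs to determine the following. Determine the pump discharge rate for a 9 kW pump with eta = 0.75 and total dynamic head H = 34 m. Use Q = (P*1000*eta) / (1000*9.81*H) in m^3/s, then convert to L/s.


Q = (P * 1000 * eta) / (rho * g * H)
  = (9 * 1000 * 0.75) / (1000 * 9.81 * 34)
  = 6750 / 333540
  = 0.02024 m^3/s = 20.24 L/s


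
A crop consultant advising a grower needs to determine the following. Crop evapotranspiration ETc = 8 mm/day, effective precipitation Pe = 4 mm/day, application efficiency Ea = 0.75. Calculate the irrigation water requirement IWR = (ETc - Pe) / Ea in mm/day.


IWR = (ETc - Pe) / Ea
    = (8 - 4) / 0.75
    = 4 / 0.75
    = 5.33 mm/day


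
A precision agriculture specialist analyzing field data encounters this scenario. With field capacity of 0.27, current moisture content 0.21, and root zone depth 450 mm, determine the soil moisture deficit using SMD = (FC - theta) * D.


SMD = (FC - theta) * D
    = (0.27 - 0.21) * 450
    = 0.060 * 450
    = 27 mm


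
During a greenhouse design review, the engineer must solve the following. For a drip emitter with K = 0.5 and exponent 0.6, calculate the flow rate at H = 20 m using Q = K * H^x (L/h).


Q = K * H^x
  = 0.5 * 20^0.6
  = 0.5 * 6.0342
  = 3.02 L/h


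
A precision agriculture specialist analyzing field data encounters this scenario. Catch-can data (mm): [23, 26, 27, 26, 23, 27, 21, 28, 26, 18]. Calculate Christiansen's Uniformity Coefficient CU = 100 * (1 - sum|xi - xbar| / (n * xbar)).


xbar = 245 / 10 = 24.500
sum|xi - xbar| = 26
CU = 100 * (1 - 26 / (10 * 24.500))
   = 100 * (1 - 0.1061)
   = 89.39%


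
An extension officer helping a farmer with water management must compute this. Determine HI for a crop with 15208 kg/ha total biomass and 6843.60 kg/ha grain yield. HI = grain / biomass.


HI = grain_yield / biomass
   = 6843.60 / 15208
   = 0.45


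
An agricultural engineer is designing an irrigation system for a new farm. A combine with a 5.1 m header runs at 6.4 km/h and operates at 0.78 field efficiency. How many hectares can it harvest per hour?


C = w * v * eta_f / 10
  = 5.1 * 6.4 * 0.78 / 10
  = 25.46 / 10
  = 2.55 ha/h


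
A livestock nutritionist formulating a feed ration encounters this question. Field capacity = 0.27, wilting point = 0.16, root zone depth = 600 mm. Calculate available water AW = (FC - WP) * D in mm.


AW = (FC - WP) * D
   = (0.27 - 0.16) * 600
   = 0.11 * 600
   = 66 mm


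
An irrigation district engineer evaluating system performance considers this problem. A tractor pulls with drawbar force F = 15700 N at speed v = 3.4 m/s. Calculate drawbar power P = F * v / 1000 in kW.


P = F * v / 1000
  = 15700 * 3.4 / 1000
  = 53380 / 1000
  = 53.38 kW


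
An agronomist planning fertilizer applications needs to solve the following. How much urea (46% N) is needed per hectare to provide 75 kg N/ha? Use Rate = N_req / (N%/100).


Rate = N_required / (N_content / 100)
     = 75 / (46 / 100)
     = 75 / 0.46
     = 163.04 kg/ha


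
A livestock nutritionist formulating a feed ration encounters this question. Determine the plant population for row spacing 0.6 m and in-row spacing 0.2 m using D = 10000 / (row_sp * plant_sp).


D = 10000 / (row_sp * plant_sp)
  = 10000 / (0.6 * 0.2)
  = 10000 / 0.1200
  = 83333.33 plants/ha


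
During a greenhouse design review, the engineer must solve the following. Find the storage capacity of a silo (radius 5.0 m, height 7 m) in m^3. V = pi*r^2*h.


V = pi * r^2 * h
  = pi * 5.0^2 * 7
  = pi * 25 * 7
  = 549.78 m^3


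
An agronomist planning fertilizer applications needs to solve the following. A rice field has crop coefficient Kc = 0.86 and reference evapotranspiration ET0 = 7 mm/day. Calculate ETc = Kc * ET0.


ETc = Kc * ET0
    = 0.86 * 7
    = 6.02 mm/day


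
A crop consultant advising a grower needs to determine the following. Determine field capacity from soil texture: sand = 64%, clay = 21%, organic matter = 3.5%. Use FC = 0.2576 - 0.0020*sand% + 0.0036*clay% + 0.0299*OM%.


FC = 0.2576 - 0.0020*64 + 0.0036*21 + 0.0299*3.5
   = 0.2576 - 0.1280 + 0.0756 + 0.1047
   = 0.3099


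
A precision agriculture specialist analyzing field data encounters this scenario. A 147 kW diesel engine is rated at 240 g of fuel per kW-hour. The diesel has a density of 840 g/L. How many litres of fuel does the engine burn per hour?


FC = P * BSFC / rho_fuel
   = 147 * 240 / 840
   = 35280 / 840
   = 42 L/h


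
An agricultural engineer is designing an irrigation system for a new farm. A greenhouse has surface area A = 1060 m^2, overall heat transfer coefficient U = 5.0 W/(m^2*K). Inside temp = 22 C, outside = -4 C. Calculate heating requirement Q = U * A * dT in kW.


dT = 22 - (-4) = 26 K
Q = U * A * dT
  = 5.0 * 1060 * 26
  = 137800 W = 137.80 kW


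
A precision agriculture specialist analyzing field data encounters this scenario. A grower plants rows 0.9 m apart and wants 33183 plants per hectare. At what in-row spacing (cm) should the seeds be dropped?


spacing = 10000 / (row_sp * density)
        = 10000 / (0.9 * 33183)
        = 10000 / 29864.70
        = 0.33484 m = 33.48 cm


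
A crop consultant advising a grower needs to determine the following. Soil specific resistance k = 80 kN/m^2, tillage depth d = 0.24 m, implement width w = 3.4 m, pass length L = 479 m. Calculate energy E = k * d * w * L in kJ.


E = k * d * w * L
  = 80 * 0.24 * 3.4 * 479
  = 31269.12 kJ


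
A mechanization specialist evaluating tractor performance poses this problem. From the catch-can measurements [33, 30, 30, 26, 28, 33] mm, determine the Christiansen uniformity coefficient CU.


xbar = 180 / 6 = 30
sum|xi - xbar| = 12
CU = 100 * (1 - 12 / (6 * 30))
   = 100 * (1 - 0.0667)
   = 93.33%


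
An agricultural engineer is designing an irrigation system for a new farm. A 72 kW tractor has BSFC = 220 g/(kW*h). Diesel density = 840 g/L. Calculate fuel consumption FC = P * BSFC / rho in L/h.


FC = P * BSFC / rho_fuel
   = 72 * 220 / 840
   = 15840 / 840
   = 18.86 L/h
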